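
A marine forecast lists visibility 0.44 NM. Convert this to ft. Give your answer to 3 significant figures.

2670 ft

1 nmi = 6076.12 ft, so 0.44 × 6076.12 = 2670 ft.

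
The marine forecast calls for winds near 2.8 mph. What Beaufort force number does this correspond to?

Beaufort force 1

2.8 mph = 1.3 m/s, which is Beaufort 1 (light air, 0.3–1.5 m/s).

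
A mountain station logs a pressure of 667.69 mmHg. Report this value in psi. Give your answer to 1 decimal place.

1 mmHg = 0.0193368 psi, so 667.69 × 0.0193368 = 12.9 psi.

12.9 psi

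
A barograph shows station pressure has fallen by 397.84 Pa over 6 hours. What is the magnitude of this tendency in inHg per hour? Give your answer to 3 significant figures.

0.0196 inHg per hour

397.84 Pa / 6 h × 0.0002953 inHg/Pa = 0.0196 inHg/h.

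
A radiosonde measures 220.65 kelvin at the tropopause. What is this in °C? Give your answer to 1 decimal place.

-52.5 °C

°C = 220.65 − 273.15 = -52.5 °C.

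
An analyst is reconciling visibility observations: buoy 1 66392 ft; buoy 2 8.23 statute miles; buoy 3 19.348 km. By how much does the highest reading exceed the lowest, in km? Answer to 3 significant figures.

6.99 km

buoy 1: 66392 ft = 20.2363 km.
buoy 2: 8.23 SM = 13.2449 km.
Spread: 20.2363 − 13.2449 = 6.99 km.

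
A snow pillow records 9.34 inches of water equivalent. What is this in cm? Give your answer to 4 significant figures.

1 in = 2.54 cm, so 9.34 × 2.54 = 23.72 cm.

23.72 cm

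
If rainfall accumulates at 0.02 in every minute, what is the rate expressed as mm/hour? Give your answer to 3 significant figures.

30.5 mm/hour

0.02 in/minute × 25.4 mm/in × 60 minute/hour = 30.5 mm/hour.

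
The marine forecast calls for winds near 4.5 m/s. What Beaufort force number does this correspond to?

4.5 m/s lies in the Beaufort 3 band (gentle breeze, 3.4–5.4 m/s).

Beaufort force 3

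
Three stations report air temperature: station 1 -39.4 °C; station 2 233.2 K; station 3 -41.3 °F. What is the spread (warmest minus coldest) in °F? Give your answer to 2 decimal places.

station 2: 233.2 K = -39.950 °C.
station 3: -41.3 °F = -40.722 °C.
Spread: (-39.400) − (-40.722) = 1.322 °C = 2.38 °F.

2.38 °F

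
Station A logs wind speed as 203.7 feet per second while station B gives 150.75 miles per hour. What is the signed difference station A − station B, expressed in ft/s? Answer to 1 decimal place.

station B: 150.75 mph = 221.100 ft/s.
Difference: 203.700 − 221.100 = -17.4 ft/s.

-17.4 ft/s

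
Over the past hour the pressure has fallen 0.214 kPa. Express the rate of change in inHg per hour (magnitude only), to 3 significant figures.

0.214 kPa / 1 h × 0.2953 inHg/kPa = 0.0632 inHg/h.

0.0632 inHg per hour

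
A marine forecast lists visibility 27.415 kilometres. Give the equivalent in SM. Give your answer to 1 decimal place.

17.0 SM

1 km = 0.621371 SM, so 27.415 × 0.621371 = 17.0 SM.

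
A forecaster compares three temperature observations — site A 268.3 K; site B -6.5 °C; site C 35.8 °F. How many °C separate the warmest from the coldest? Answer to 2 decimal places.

8.61 °C

site A: 268.3 K = -4.850 °C.
site C: 35.8 °F = 2.111 °C.
Spread: 2.111 − (-6.500) = 8.611 °C.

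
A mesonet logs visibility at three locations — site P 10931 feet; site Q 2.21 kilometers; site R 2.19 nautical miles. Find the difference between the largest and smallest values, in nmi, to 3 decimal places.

site P: 10931 ft = 1.79901 nmi.
site Q: 2.21 km = 1.19330 nmi.
Spread: 2.19000 − 1.19330 = 0.997 nmi.

0.997 nmi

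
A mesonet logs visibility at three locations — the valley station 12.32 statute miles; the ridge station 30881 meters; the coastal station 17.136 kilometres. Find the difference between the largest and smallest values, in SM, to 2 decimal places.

the ridge station: 30881 m = 19.1886 SM.
the coastal station: 17.136 km = 10.6478 SM.
Spread: 19.1886 − 10.6478 = 8.54 SM.

8.54 SM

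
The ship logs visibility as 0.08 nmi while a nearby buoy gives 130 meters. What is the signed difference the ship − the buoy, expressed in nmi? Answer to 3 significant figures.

0.00981 nmi

the buoy: 130 m = 0.0701944 nmi.
Difference: 0.0800000 − 0.0701944 = 0.00981 nmi.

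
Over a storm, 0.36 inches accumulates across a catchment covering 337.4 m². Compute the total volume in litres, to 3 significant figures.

Depth: 0.36 in × 25.4 = 9.144 mm.
1 mm over 1 m² is 1 L, so volume = 9.144 × 337.4 = 3085.1856 L ≈ 3090 L.

3090 litres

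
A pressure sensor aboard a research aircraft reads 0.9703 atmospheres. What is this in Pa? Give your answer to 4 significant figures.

98320 Pa

1 atm = 101325 Pa, so 0.9703 × 101325 = 98320 Pa.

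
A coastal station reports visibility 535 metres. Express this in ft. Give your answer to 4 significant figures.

1 m = 3.28084 ft, so 535 × 3.28084 = 1755 ft.

1755 ft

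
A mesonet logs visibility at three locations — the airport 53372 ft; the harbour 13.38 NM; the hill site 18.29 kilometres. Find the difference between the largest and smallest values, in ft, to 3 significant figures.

the harbour: 13.38 nmi = 81298.43 ft.
the hill site: 18.29 km = 60006.56 ft.
Spread: 81298.43 − 53372.00 = 27900 ft.

27900 ft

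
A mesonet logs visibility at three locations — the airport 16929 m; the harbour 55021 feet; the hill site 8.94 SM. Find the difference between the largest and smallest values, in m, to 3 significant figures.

2540 m

the harbour: 55021 ft = 16770.40 m.
the hill site: 8.94 SM = 14387.54 m.
Spread: 16929.00 − 14387.54 = 2540 m.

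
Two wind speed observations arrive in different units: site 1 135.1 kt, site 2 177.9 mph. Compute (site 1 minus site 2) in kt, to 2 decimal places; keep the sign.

site 2: 177.9 mph = 154.5909 kt.
Difference: 135.1000 − 154.5909 = -19.49 kt.

-19.49 kt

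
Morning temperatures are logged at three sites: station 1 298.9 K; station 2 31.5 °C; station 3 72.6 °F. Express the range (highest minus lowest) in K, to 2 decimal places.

8.94 K

station 1: 298.9 K = 25.750 °C.
station 3: 72.6 °F = 22.556 °C.
Spread: 31.500 − 22.556 = 8.944 °C.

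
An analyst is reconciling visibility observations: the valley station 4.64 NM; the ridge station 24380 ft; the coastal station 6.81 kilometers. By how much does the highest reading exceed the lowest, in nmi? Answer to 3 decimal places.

the ridge station: 24380 ft = 4.01243 nmi.
the coastal station: 6.81 km = 3.67711 nmi.
Spread: 4.64000 − 3.67711 = 0.963 nmi.

0.963 nmi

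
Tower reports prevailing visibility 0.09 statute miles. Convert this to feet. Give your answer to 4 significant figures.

475.2 ft

1 SM = 5280 ft, so 0.09 × 5280 = 475.2 ft.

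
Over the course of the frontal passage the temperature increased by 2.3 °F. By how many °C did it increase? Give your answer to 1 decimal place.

1.3 °C

Converting a difference, only the 9/5 scale factor applies: Δ°C = 2.3 × 0.5556 = 1.3 °C.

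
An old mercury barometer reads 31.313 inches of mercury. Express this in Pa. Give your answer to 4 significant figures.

106000 Pa

1 inHg = 3386.39 Pa, so 31.313 × 3386.39 = 106000 Pa.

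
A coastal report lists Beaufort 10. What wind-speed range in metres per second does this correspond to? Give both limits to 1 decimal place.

24.5 to 28.4 m/s

Beaufort 10 (storm) spans 24.5–28.4 m/s.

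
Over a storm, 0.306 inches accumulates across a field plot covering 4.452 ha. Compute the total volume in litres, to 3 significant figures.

346000 litres

Depth: 0.306 in × 25.4 = 7.7724 mm.
Area: 4.452 ha = 44520 m².
1 mm over 1 m² is 1 L, so volume = 7.7724 × 44520 = 346027.25 L ≈ 346000 L.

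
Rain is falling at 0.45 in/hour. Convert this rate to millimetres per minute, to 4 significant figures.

0.1905 mm/minute

0.45 in/hour × 25.4 mm/in × 0.0166667 hour/minute = 0.1905 mm/minute.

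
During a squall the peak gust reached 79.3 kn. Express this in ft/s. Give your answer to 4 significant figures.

133.8 ft/s

1 kt = 1.68781 ft/s, so 79.3 × 1.68781 = 133.8 ft/s.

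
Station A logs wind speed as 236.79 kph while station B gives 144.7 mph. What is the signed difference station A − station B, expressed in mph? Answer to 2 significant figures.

2.4 mph

station A: 236.79 km/h = 147.134 mph.
Difference: 147.134 − 144.700 = 2.4 mph.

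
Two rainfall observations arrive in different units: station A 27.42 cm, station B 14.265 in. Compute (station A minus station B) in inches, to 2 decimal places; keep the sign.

-3.47 in

station A: 27.42 cm = 10.7953 in.
Difference: 10.7953 − 14.2650 = -3.47 in.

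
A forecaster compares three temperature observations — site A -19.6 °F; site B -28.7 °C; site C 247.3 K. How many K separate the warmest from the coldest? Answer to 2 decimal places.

site A: -19.6 °F = -28.667 °C.
site C: 247.3 K = -25.850 °C.
Spread: (-25.850) − (-28.700) = 2.850 °C.

2.85 K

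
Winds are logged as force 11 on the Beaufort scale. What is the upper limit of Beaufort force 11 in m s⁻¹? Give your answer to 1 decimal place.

Beaufort 11 (violent storm) spans 28.5–32.6 m/s.

32.6 m/s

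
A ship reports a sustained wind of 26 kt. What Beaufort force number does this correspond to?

Beaufort force 6

26 kt lies in the Beaufort 6 band (strong breeze, 22–27 kt).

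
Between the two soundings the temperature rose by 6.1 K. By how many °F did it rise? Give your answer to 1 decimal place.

For a temperature change the 32° offset cancels: Δ°F = 6.1 × 1.8 = 11.0 °F.

11.0 °F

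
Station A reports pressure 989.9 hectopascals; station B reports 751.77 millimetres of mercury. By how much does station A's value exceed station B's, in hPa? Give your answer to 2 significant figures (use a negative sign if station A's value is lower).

station B: 751.77 mmHg = 1002.28 hPa.
Difference: 989.90 − 1002.28 = -12 hPa.

-12 hPa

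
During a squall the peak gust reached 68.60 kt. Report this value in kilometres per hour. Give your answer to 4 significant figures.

1 kt = 1.852 km/h, so 68.60 × 1.852 = 127.0 km/h.

127.0 km/h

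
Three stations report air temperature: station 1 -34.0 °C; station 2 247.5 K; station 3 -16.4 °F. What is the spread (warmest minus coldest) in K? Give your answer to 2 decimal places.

8.35 K

station 2: 247.5 K = -25.650 °C.
station 3: -16.4 °F = -26.889 °C.
Spread: (-25.650) − (-34.000) = 8.350 °C.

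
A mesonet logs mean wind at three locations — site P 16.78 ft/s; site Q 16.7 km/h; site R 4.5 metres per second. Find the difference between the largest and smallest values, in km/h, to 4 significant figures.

2.212 km/h

site P: 16.78 ft/s = 18.41236 km/h.
site R: 4.5 m/s = 16.20000 km/h.
Spread: 18.41236 − 16.20000 = 2.212 km/h.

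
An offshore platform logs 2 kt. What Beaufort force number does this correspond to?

Beaufort force 1

2 kt lies in the Beaufort 1 band (light air, 1–3 kt).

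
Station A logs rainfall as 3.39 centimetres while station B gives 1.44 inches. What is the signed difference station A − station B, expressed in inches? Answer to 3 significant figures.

-0.105 in

station A: 3.39 cm = 1.33465 in.
Difference: 1.33465 − 1.44000 = -0.105 in.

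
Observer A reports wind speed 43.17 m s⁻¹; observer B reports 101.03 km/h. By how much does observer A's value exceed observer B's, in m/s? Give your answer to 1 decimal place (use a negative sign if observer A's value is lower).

15.1 m/s

observer B: 101.03 km/h = 28.064 m/s.
Difference: 43.170 − 28.064 = 15.1 m/s.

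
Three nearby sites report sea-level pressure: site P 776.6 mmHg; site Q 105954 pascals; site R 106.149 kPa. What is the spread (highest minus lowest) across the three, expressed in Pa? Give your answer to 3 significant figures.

site P: 776.6 mmHg = 103538.17 Pa.
site R: 106.149 kPa = 106149.00 Pa.
Spread: 106149.00 − 103538.17 = 2610 Pa.

2610 Pa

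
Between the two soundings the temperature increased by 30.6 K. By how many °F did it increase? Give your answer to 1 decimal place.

A change of 1 °C equals a change of 1.8 °F: Δ°F = 30.6 × 1.8 = 55.1 °F.

55.1 °F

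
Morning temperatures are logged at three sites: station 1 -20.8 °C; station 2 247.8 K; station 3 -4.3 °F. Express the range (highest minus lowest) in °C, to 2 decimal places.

5.18 °C

station 2: 247.8 K = -25.350 °C.
station 3: -4.3 °F = -20.167 °C.
Spread: (-20.167) − (-25.350) = 5.183 °C.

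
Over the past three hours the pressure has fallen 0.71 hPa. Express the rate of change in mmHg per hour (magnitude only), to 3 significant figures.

0.71 hPa / 3 h × 0.750062 mmHg/hPa = 0.178 mmHg/h.

0.178 mmHg per hour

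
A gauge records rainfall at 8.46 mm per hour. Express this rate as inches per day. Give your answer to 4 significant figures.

8.46 mm/hour × 0.0393701 in/mm × 24 hour/day = 7.994 in/day.

7.994 in/day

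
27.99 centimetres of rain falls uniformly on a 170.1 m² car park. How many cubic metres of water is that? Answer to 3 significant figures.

Depth: 27.99 cm × 10 = 279.9 mm.
1 mm over 1 m² is 1 L, so volume = 279.9 × 170.1 = 47610.99 L = 47.6 m³.

47.6 cubic metres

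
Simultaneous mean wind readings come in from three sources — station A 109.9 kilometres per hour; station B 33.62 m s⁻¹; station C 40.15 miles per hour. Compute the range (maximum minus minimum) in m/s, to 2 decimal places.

station A: 109.9 km/h = 30.5278 m/s.
station C: 40.15 mph = 17.9487 m/s.
Spread: 33.6200 − 17.9487 = 15.67 m/s.

15.67 m/s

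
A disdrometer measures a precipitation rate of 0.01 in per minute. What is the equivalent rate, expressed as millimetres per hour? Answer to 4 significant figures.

0.01 in/minute × 25.4 mm/in × 60 minute/hour = 15.24 mm/hour.

15.24 mm/hour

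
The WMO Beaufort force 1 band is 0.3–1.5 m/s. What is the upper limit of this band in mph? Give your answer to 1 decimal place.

0.3–1.5 m/s × 2.237 = 0.7–3.4 mph.

3.4 mph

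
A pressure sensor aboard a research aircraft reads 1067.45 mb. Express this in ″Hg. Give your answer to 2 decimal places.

1 mb = 0.02953 inHg, so 1067.45 × 0.02953 = 31.52 inHg.

31.52 inHg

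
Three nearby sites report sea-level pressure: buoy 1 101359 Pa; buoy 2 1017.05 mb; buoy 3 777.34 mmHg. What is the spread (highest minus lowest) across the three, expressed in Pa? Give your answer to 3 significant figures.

buoy 2: 1017.05 mb = 101705.00 Pa.
buoy 3: 777.34 mmHg = 103636.82 Pa.
Spread: 103636.82 − 101359.00 = 2280 Pa.

2280 Pa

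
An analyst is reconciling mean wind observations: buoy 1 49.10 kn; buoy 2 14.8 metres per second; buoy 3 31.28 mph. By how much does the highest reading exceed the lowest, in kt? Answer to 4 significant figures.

buoy 2: 14.8 m/s = 28.7689 kt.
buoy 3: 31.28 mph = 27.1816 kt.
Spread: 49.1000 − 27.1816 = 21.92 kt.

21.92 kt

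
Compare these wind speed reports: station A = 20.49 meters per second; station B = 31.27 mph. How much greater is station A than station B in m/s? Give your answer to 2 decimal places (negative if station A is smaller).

6.51 m/s

station B: 31.27 mph = 13.9789 m/s.
Difference: 20.4900 − 13.9789 = 6.51 m/s.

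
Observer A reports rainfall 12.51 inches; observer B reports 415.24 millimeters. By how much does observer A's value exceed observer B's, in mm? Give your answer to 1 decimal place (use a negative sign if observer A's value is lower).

-97.5 mm

observer A: 12.51 in = 317.754 mm.
Difference: 317.754 − 415.240 = -97.5 mm.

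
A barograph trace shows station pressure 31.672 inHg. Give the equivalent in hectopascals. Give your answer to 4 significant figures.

1073 hPa

1 inHg = 33.8639 hPa, so 31.672 × 33.8639 = 1073 hPa.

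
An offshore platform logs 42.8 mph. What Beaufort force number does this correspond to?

42.8 mph = 19.1 m/s, which is Beaufort 8 (gale, 17.2–20.7 m/s).

Beaufort force 8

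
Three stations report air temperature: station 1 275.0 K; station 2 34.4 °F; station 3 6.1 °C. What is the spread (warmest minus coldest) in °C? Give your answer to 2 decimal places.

4.77 °C

station 1: 275.0 K = 1.850 °C.
station 2: 34.4 °F = 1.333 °C.
Spread: 6.100 − 1.333 = 4.767 °C.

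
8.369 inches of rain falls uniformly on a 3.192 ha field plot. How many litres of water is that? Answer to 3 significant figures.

6790000 litres

Depth: 8.369 in × 25.4 = 212.5726 mm.
Area: 3.192 ha = 31920 m².
1 mm over 1 m² is 1 L, so volume = 212.5726 × 31920 = 6785317.4 L ≈ 6790000 L.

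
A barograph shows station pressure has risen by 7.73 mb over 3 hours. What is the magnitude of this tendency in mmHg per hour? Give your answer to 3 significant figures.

1.93 mmHg per hour

7.73 mb / 3 h × 0.750062 mmHg/mb = 1.93 mmHg/h.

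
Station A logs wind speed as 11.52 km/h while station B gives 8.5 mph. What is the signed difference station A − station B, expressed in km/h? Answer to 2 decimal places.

-2.16 km/h

station B: 8.5 mph = 13.6794 km/h.
Difference: 11.5200 − 13.6794 = -2.16 km/h.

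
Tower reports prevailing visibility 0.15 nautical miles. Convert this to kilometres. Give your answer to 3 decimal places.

1 nmi = 1.852 km, so 0.15 × 1.852 = 0.278 km.

0.278 km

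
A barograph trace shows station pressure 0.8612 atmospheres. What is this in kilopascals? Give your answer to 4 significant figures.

87.26 kPa

1 atm = 101.325 kPa, so 0.8612 × 101.325 = 87.26 kPa.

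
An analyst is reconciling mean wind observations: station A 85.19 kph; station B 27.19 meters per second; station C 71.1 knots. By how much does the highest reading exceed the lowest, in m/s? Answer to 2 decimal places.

12.91 m/s

station A: 85.19 km/h = 23.6639 m/s.
station C: 71.1 kt = 36.5770 m/s.
Spread: 36.5770 − 23.6639 = 12.91 m/s.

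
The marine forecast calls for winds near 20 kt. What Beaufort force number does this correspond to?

Beaufort force 5

20 kt lies in the Beaufort 5 band (fresh breeze, 17–21 kt).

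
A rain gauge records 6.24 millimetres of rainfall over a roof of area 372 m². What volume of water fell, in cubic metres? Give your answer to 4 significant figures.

1 mm over 1 m² is 1 L, so volume = 6.24 × 372 = 2321.28 L = 2.321 m³.

2.321 cubic metres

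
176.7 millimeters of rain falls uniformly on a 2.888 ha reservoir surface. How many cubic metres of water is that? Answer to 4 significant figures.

5103 cubic metres

Area: 2.888 ha = 28880 m².
1 mm over 1 m² is 1 L, so volume = 176.7 × 28880 = 5103096 L = 5103 m³.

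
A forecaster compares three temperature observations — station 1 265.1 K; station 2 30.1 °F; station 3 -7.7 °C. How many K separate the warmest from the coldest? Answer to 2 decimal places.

station 1: 265.1 K = -8.050 °C.
station 2: 30.1 °F = -1.056 °C.
Spread: (-1.056) − (-8.050) = 6.994 °C.

6.99 K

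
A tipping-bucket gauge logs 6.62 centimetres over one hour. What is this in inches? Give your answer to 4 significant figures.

1 cm = 0.393701 in, so 6.62 × 0.393701 = 2.606 in.

2.606 in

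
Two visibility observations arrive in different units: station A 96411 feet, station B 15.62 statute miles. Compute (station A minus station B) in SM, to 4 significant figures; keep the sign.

station A: 96411 ft = 18.25966 SM.
Difference: 18.25966 − 15.62000 = 2.640 SM.

2.640 SM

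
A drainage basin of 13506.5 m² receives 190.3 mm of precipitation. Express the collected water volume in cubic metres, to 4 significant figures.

1 mm over 1 m² is 1 L, so volume = 190.3 × 13506.5 = 2570287 L = 2570 m³.

2570 cubic metres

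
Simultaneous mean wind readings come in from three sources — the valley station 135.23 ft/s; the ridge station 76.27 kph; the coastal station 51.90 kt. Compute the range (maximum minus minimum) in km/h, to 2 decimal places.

72.12 km/h

the valley station: 135.23 ft/s = 148.3852 km/h.
the coastal station: 51.90 kt = 96.1188 km/h.
Spread: 148.3852 − 76.2700 = 72.12 km/h.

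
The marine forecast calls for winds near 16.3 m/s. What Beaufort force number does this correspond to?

Beaufort force 7

16.3 m/s lies in the Beaufort 7 band (near gale, 13.9–17.1 m/s).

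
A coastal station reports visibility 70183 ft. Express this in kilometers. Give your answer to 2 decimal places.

1 ft = 0.0003048 km, so 70183 × 0.0003048 = 21.39 km.

21.39 km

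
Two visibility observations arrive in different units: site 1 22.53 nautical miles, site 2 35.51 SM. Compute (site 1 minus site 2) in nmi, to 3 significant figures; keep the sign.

-8.33 nmi

site 2: 35.51 SM = 30.8573 nmi.
Difference: 22.5300 − 30.8573 = -8.33 nmi.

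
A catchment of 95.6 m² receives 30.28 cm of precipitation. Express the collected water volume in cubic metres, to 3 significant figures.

28.9 cubic metres

Depth: 30.28 cm × 10 = 302.8 mm.
1 mm over 1 m² is 1 L, so volume = 302.8 × 95.6 = 28947.68 L = 28.9 m³.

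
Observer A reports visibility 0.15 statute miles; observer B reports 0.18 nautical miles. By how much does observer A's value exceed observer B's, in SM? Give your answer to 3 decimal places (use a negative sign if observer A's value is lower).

observer B: 0.18 nmi = 0.20714 SM.
Difference: 0.15000 − 0.20714 = -0.057 SM.

-0.057 SM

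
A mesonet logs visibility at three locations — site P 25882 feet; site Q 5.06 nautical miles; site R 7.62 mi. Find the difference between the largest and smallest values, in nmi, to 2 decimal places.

site P: 25882 ft = 4.2596 nmi.
site R: 7.62 SM = 6.6216 nmi.
Spread: 6.6216 − 4.2596 = 2.36 nmi.

2.36 nmi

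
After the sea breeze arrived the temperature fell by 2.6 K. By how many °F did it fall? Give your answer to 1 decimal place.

4.7 °F

A change of 1 °C equals a change of 1.8 °F: Δ°F = 2.6 × 1.8 = 4.7 °F.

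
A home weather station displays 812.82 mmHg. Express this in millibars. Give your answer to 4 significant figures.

1 mmHg = 1.33322 mb, so 812.82 × 1.33322 = 1084 mb.

1084 mb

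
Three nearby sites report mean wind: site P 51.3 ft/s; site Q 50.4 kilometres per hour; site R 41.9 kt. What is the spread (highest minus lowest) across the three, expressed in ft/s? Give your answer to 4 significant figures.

24.79 ft/s

site Q: 50.4 km/h = 45.9318 ft/s.
site R: 41.9 kt = 70.7192 ft/s.
Spread: 70.7192 − 45.9318 = 24.79 ft/s.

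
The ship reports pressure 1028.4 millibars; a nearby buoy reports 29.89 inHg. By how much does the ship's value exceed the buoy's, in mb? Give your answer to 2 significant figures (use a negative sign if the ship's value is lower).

16 mb

the buoy: 29.89 inHg = 1012.19 mb.
Difference: 1028.40 − 1012.19 = 16 mb.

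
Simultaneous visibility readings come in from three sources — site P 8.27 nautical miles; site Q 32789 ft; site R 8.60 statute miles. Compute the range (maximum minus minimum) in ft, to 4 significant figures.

17460 ft

site P: 8.27 nmi = 50249.48 ft.
site R: 8.60 SM = 45408.00 ft.
Spread: 50249.48 − 32789.00 = 17460 ft.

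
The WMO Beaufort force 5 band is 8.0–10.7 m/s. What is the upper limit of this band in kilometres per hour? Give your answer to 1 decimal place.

8.0–10.7 m/s × 3.6 = 28.8–38.5 km/h.

38.5 km/h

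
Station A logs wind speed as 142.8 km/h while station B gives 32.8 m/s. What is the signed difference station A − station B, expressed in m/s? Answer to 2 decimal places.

6.87 m/s

station A: 142.8 km/h = 39.6667 m/s.
Difference: 39.6667 − 32.8000 = 6.87 m/s.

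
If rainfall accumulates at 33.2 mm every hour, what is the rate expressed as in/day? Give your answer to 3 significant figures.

31.4 in/day

33.2 mm/hour × 0.0393701 in/mm × 24 hour/day = 31.4 in/day.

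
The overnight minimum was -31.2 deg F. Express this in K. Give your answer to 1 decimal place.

First to °C: -35.11 °C.
Then to K: 238.0 K.

238.0 K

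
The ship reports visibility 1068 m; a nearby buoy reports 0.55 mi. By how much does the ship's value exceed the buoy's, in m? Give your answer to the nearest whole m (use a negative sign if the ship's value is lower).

the buoy: 0.55 SM = 885.14 m.
Difference: 1068.00 − 885.14 = 183 m.

183 m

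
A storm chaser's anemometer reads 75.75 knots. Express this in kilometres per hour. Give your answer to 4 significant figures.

1 kt = 1.852 km/h, so 75.75 × 1.852 = 140.3 km/h.

140.3 km/h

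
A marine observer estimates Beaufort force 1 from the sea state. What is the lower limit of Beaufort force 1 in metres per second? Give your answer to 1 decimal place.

0.3 m/s

Beaufort 1 (light air) spans 0.3–1.5 m/s.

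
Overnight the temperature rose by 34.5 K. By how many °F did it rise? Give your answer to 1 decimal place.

62.1 °F

A change of 1 °C equals a change of 1.8 °F: Δ°F = 34.5 × 1.8 = 62.1 °F.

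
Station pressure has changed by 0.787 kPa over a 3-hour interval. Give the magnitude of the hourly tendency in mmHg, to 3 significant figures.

0.787 kPa / 3 h × 7.50062 mmHg/kPa = 1.97 mmHg/h.

1.97 mmHg per hour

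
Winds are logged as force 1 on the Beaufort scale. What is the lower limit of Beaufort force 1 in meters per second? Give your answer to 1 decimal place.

Beaufort 1 (light air) spans 0.3–1.5 m/s.

0.3 m/s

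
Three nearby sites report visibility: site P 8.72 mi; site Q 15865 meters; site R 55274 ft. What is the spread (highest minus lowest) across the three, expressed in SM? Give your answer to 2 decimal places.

site Q: 15865 m = 9.8581 SM.
site R: 55274 ft = 10.4686 SM.
Spread: 10.4686 − 8.7200 = 1.75 SM.

1.75 SM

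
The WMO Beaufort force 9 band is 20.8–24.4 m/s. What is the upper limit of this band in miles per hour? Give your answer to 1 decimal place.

20.8–24.4 m/s × 2.237 = 46.5–54.6 mph.

54.6 mph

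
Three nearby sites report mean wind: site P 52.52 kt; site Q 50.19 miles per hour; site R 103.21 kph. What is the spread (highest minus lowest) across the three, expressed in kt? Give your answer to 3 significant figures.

site Q: 50.19 mph = 43.614 kt.
site R: 103.21 km/h = 55.729 kt.
Spread: 55.729 − 43.614 = 12.1 kt.

12.1 kt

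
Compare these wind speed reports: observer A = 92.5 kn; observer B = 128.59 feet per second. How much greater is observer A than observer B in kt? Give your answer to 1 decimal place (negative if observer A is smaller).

16.3 kt

observer B: 128.59 ft/s = 76.187 kt.
Difference: 92.500 − 76.187 = 16.3 kt.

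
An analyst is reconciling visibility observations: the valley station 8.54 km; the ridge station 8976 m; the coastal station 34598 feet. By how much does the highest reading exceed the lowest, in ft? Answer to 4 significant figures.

the valley station: 8.54 km = 28018.37 ft.
the ridge station: 8976 m = 29448.82 ft.
Spread: 34598.00 − 28018.37 = 6580 ft.

6580 ft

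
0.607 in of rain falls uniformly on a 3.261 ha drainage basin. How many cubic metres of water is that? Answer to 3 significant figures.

503 cubic metres

Depth: 0.607 in × 25.4 = 15.4178 mm.
Area: 3.261 ha = 32610 m².
1 mm over 1 m² is 1 L, so volume = 15.4178 × 32610 = 502774.46 L = 503 m³.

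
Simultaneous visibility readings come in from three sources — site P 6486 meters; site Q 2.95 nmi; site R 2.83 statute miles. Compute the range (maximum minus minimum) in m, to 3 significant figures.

1930 m

site Q: 2.95 nmi = 5463.40 m.
site R: 2.83 SM = 4554.44 m.
Spread: 6486.00 − 4554.44 = 1930 m.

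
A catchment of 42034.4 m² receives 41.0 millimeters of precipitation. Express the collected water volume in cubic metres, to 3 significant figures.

1720 cubic metres

1 mm over 1 m² is 1 L, so volume = 41 × 42034.4 = 1723410.4 L = 1720 m³.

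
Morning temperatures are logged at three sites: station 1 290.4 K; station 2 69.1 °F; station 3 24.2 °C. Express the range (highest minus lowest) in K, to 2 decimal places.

6.95 K

station 1: 290.4 K = 17.250 °C.
station 2: 69.1 °F = 20.611 °C.
Spread: 24.200 − 17.250 = 6.950 °C.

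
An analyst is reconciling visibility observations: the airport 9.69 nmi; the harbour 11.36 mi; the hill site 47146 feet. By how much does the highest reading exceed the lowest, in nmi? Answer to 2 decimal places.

2.11 nmi

the harbour: 11.36 SM = 9.8716 nmi.
the hill site: 47146 ft = 7.7592 nmi.
Spread: 9.8716 − 7.7592 = 2.11 nmi.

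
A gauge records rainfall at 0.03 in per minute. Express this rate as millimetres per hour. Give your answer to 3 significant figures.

45.7 mm/hour

0.03 in/minute × 25.4 mm/in × 60 minute/hour = 45.7 mm/hour.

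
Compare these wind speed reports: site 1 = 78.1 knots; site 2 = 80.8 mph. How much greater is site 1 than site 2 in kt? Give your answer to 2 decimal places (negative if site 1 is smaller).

7.89 kt

site 2: 80.8 mph = 70.2133 kt.
Difference: 78.1000 − 70.2133 = 7.89 kt.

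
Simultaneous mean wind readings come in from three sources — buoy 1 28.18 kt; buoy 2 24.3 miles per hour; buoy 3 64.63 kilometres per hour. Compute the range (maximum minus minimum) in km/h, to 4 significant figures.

buoy 1: 28.18 kt = 52.1894 km/h.
buoy 2: 24.3 mph = 39.1071 km/h.
Spread: 64.6300 − 39.1071 = 25.52 km/h.

25.52 km/h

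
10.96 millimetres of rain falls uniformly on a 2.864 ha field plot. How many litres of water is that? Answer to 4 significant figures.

313900 litres

Area: 2.864 ha = 28640 m².
1 mm over 1 m² is 1 L, so volume = 10.96 × 28640 = 313894.4 L ≈ 313900 L.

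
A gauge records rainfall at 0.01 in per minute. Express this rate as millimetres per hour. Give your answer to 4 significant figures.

15.24 mm/hour

0.01 in/minute × 25.4 mm/in × 60 minute/hour = 15.24 mm/hour.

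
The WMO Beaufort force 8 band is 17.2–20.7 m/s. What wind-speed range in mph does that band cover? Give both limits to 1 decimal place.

17.2–20.7 m/s × 2.237 = 38.5–46.3 mph.

38.5 to 46.3 mph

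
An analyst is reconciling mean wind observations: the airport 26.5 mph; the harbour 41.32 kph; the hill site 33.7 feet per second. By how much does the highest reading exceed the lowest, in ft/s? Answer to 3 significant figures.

5.17 ft/s

the airport: 26.5 mph = 38.8667 ft/s.
the harbour: 41.32 km/h = 37.6568 ft/s.
Spread: 38.8667 − 33.7000 = 5.17 ft/s.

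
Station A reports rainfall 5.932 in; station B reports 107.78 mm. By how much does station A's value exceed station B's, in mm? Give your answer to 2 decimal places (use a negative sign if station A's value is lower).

42.89 mm

station A: 5.932 in = 150.6728 mm.
Difference: 150.6728 − 107.7800 = 42.89 mm.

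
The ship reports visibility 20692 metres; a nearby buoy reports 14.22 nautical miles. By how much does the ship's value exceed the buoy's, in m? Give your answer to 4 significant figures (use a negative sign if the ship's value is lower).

-5643 m

the buoy: 14.22 nmi = 26335.44 m.
Difference: 20692.00 − 26335.44 = -5643 m.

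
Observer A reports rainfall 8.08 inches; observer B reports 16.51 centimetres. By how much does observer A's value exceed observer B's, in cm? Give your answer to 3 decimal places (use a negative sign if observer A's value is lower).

observer A: 8.08 in = 20.52320 cm.
Difference: 20.52320 − 16.51000 = 4.013 cm.

4.013 cm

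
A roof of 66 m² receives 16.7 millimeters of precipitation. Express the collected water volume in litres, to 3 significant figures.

1 mm over 1 m² is 1 L, so volume = 16.7 × 66 = 1102.2 L ≈ 1100 L.

1100 litres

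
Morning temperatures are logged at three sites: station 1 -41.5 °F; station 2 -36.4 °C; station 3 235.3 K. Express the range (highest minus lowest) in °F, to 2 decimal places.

station 1: -41.5 °F = -40.833 °C.
station 3: 235.3 K = -37.850 °C.
Spread: (-36.400) − (-40.833) = 4.433 °C = 7.98 °F.

7.98 °F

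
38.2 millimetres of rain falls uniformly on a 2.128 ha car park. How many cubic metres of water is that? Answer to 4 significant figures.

812.9 cubic metres

Area: 2.128 ha = 21280 m².
1 mm over 1 m² is 1 L, so volume = 38.2 × 21280 = 812896 L = 812.9 m³.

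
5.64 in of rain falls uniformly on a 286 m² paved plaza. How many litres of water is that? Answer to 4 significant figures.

Depth: 5.64 in × 25.4 = 143.256 mm.
1 mm over 1 m² is 1 L, so volume = 143.256 × 286 = 40971.216 L ≈ 40970 L.

40970 litres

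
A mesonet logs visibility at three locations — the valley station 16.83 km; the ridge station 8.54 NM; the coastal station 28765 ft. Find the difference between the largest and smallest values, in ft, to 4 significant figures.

the valley station: 16.83 km = 55216.54 ft.
the ridge station: 8.54 nmi = 51890.03 ft.
Spread: 55216.54 − 28765.00 = 26450 ft.

26450 ft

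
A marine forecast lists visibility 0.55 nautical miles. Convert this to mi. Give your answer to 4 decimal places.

1 nmi = 1.15078 SM, so 0.55 × 1.15078 = 0.6329 SM.

0.6329 SM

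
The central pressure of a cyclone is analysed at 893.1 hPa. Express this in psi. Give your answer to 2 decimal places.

1 hPa = 0.0145038 psi, so 893.1 × 0.0145038 = 12.95 psi.

12.95 psi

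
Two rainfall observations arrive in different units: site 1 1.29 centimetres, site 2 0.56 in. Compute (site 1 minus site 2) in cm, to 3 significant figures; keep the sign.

-0.132 cm

site 2: 0.56 in = 1.42240 cm.
Difference: 1.29000 − 1.42240 = -0.132 cm.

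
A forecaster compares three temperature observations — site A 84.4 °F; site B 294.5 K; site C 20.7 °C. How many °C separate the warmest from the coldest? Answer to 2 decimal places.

8.41 °C

site A: 84.4 °F = 29.111 °C.
site B: 294.5 K = 21.350 °C.
Spread: 29.111 − 20.700 = 8.411 °C.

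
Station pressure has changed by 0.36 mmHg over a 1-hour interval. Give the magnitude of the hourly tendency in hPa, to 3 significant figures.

0.480 hPa per hour

0.36 mmHg / 1 h × 1.33322 hPa/mmHg = 0.480 hPa/h.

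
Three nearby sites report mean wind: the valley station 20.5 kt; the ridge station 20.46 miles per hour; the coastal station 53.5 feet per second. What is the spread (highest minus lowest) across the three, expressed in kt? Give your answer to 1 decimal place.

the ridge station: 20.46 mph = 17.779 kt.
the coastal station: 53.5 ft/s = 31.698 kt.
Spread: 31.698 − 17.779 = 13.9 kt.

13.9 kt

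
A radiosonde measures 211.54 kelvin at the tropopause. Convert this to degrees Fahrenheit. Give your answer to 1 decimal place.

-78.9 °F

First to °C: -61.61 °C.
Then to °F: -78.9 °F.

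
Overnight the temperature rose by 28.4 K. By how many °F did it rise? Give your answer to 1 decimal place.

51.1 °F

For a temperature change the 32° offset cancels: Δ°F = 28.4 × 1.8 = 51.1 °F.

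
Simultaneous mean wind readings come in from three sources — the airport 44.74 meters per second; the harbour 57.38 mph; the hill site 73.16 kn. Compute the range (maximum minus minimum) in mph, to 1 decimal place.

42.7 mph

the airport: 44.74 m/s = 100.081 mph.
the hill site: 73.16 kt = 84.191 mph.
Spread: 100.081 − 57.380 = 42.7 mph.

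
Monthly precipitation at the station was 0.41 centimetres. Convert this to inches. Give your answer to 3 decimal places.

1 cm = 0.393701 in, so 0.41 × 0.393701 = 0.161 in.

0.161 in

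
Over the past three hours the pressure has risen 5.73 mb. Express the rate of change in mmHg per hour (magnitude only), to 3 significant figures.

1.43 mmHg per hour

5.73 mb / 3 h × 0.750062 mmHg/mb = 1.43 mmHg/h.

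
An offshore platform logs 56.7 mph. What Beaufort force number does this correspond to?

56.7 mph = 25.3 m/s, which is Beaufort 10 (storm, 24.5–28.4 m/s).

Beaufort force 10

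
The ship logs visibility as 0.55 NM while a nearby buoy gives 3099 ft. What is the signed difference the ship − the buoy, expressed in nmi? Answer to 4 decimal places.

the buoy: 3099 ft = 0.510030 nmi.
Difference: 0.550000 − 0.510030 = 0.0400 nmi.

0.0400 nmi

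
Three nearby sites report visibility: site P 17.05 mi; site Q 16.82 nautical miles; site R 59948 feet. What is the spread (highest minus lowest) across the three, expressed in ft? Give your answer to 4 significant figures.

site P: 17.05 SM = 90024.00 ft.
site Q: 16.82 nmi = 102200.26 ft.
Spread: 102200.26 − 59948.00 = 42250 ft.

42250 ft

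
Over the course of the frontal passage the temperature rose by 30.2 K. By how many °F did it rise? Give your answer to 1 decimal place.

A change of 1 °C equals a change of 1.8 °F: Δ°F = 30.2 × 1.8 = 54.4 °F.

54.4 °F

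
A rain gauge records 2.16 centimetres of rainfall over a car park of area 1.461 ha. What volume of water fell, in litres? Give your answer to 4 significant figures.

Depth: 2.16 cm × 10 = 21.6 mm.
Area: 1.461 ha = 14610 m².
1 mm over 1 m² is 1 L, so volume = 21.6 × 14610 = 315576 L ≈ 315600 L.

315600 litres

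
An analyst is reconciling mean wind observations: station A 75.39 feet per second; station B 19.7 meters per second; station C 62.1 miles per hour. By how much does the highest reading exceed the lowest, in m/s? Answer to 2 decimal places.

8.06 m/s

station A: 75.39 ft/s = 22.9789 m/s.
station C: 62.1 mph = 27.7612 m/s.
Spread: 27.7612 − 19.7000 = 8.06 m/s.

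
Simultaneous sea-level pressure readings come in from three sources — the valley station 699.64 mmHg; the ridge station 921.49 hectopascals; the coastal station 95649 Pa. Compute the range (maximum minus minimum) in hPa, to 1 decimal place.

the valley station: 699.64 mmHg = 932.777 hPa.
the coastal station: 95649 Pa = 956.490 hPa.
Spread: 956.490 − 921.490 = 35.0 hPa.

35.0 hPa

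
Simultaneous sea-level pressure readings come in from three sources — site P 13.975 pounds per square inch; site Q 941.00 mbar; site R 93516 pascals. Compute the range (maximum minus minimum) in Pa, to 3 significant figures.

2840 Pa

site P: 13.975 psi = 96354.23 Pa.
site Q: 941.00 mb = 94100.00 Pa.
Spread: 96354.23 − 93516.00 = 2840 Pa.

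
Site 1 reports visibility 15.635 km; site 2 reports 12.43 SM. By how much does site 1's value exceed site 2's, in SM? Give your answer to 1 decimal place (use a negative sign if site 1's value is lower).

site 1: 15.635 km = 9.715 SM.
Difference: 9.715 − 12.430 = -2.7 SM.

-2.7 SM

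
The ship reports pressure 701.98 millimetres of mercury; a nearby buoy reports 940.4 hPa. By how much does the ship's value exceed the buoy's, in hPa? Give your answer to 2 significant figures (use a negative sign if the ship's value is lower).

-4.5 hPa

the ship: 701.98 mmHg = 935.896 hPa.
Difference: 935.896 − 940.400 = -4.5 hPa.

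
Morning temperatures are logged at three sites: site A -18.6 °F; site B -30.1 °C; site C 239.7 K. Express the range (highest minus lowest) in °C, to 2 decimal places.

site A: -18.6 °F = -28.111 °C.
site C: 239.7 K = -33.450 °C.
Spread: (-28.111) − (-33.450) = 5.339 °C.

5.34 °C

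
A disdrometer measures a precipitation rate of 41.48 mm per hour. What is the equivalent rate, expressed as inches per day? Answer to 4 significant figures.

41.48 mm/hour × 0.0393701 in/mm × 24 hour/day = 39.19 in/day.

39.19 in/day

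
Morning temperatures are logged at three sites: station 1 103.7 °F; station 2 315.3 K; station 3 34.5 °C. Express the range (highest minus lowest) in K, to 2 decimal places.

7.65 K

station 1: 103.7 °F = 39.833 °C.
station 2: 315.3 K = 42.150 °C.
Spread: 42.150 − 34.500 = 7.650 °C.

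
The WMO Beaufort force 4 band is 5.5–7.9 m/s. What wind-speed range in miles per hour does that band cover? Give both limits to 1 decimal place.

12.3 to 17.7 mph

5.5–7.9 m/s × 2.237 = 12.3–17.7 mph.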